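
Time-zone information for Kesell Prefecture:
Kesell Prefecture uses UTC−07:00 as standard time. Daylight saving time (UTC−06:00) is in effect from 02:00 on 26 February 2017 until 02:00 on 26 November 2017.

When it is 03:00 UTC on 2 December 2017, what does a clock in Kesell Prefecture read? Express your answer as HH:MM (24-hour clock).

20:00

At the standard offset (UTC−07:00), 03:00 UTC − 7h = 20:00 Kesell Prefecture standard time (rolling into the previous day, 1 December 2017).
The standard-time date in Kesell Prefecture, 1 December 2017, does not fall between 26 February and 26 November, so daylight saving is not in effect and Kesell Prefecture is at UTC−07:00.
03:00 UTC − 7h = 20:00 local (rolling into the previous day, 1 December 2017).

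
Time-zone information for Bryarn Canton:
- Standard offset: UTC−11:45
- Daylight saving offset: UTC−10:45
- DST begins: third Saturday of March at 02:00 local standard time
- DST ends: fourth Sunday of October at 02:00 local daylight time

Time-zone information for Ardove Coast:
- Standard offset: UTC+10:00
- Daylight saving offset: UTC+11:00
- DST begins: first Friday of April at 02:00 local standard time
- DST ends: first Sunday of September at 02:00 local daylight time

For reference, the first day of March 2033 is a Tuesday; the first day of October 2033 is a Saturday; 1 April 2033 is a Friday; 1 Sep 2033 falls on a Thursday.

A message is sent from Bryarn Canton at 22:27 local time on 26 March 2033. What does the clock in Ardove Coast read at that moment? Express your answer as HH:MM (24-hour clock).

1 March 2033 is a Tuesday, so the first Saturday is March 5 and the third is March 19.
1 October 2033 is a Saturday, so the first Sunday is October 2 and the fourth is October 23.
26 March 2033 falls between 19 March and 23 October, so daylight saving is in effect and Bryarn Canton is at UTC−10:45.
22:27 Bryarn Canton + 10h45m = 09:12 UTC (rolling into the next day, 27 March 2033).
1 April 2033 is a Friday, so the first Friday is April 1.
1 September 2033 is a Thursday, so the first Sunday is September 4.
At the standard offset (UTC+10:00), 09:12 UTC + 10h = 19:12 Ardove Coast standard time.
The standard-time date in Ardove Coast, 27 March 2033, does not fall between 1 April and 4 September, so daylight saving is not in effect and Ardove Coast is at UTC+10:00.
09:12 UTC + 10h = 19:12 Ardove Coast.

19:12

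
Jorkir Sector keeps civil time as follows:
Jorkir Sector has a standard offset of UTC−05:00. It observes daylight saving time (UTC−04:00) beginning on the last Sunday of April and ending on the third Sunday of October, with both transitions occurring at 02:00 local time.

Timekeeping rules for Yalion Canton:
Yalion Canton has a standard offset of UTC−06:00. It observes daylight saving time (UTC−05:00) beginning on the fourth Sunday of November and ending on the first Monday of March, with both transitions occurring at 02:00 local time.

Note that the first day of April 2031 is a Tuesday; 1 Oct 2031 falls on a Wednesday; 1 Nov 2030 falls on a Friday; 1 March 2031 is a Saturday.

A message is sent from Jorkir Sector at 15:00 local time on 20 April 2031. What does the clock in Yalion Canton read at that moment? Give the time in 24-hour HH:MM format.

14:00

1 April 2031 is a Tuesday, so Sundays fall on 6, 13, 20, 27; the last is April 27.
1 October 2031 is a Wednesday, so the first Sunday is October 5 and the third is October 19.
20 April 2031 is outside the daylight-saving period (27 April – 19 October), so Jorkir Sector is on standard time, UTC−05:00.
15:00 Jorkir Sector + 5h = 20:00 UTC.
1 November 2030 is a Friday, so the first Sunday is November 3 and the fourth is November 24.
1 March 2031 is a Saturday, so the first Monday is March 3.
At the standard offset (UTC−06:00), 20:00 UTC − 6h = 14:00 Yalion Canton standard time.
The standard-time date in Yalion Canton, 20 April 2031, does not fall between 24 November 2030 and 3 March 2031, so daylight saving is not in effect and Yalion Canton is at UTC−06:00.
20:00 UTC − 6h = 14:00 Yalion Canton.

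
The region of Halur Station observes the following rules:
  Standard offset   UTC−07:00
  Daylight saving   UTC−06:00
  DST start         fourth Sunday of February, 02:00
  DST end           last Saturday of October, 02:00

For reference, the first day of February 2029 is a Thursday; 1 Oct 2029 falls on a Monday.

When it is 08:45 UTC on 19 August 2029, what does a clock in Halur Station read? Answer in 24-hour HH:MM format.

02:45

1 February 2029 is a Thursday, so the first Sunday is February 4 and the fourth is February 25.
1 October 2029 is a Monday, so Saturdays fall on 6, 13, 20, 27; the last is October 27.
At the standard offset (UTC−07:00), 08:45 UTC − 7h = 01:45 Halur Station standard time.
The standard-time date in Halur Station, 19 August 2029, falls between 25 February and 27 October, so daylight saving is in effect and Halur Station is at UTC−06:00.
08:45 UTC − 6h = 02:45 local.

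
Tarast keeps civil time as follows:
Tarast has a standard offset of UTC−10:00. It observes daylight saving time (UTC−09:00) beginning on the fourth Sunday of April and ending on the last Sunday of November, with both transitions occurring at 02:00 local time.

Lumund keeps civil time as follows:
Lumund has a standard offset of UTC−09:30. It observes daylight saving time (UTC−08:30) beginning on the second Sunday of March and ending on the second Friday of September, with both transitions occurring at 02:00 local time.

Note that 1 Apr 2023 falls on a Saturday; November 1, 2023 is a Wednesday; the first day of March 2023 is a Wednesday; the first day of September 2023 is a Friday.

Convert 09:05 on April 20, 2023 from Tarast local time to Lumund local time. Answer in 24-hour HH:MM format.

10:35

1 April 2023 is a Saturday, so the first Sunday is April 2 and the fourth is April 23.
1 November 2023 is a Wednesday, so Sundays fall on 5, 12, 19, 26; the last is November 26.
Daylight saving runs 23 April – 26 November; April 20, 2023 is outside that window, so Tarast is on standard time at UTC−10:00.
09:05 Tarast + 10h = 19:05 UTC.
1 March 2023 is a Wednesday, so the first Sunday is March 5 and the second is March 12.
1 September 2023 is a Friday, so the first Friday is September 1 and the second is September 8.
At the standard offset (UTC−09:30), 19:05 UTC − 9h30m = 09:35 Lumund standard time.
The standard-time date in Lumund, April 20, 2023, lies within the daylight-saving period (12 March – 8 September), so Lumund is on daylight time, UTC−08:30.
19:05 UTC − 8h30m = 10:35 Lumund.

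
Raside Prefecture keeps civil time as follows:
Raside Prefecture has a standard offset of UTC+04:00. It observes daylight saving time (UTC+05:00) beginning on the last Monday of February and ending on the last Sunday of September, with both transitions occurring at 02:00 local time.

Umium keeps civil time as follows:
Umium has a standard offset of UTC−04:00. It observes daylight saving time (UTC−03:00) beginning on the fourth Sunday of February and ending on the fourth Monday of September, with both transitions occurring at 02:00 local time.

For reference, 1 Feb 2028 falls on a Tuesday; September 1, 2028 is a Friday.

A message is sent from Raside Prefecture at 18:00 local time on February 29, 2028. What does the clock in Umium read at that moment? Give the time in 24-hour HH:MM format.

1 February 2028 is a Tuesday, so Mondays fall on 7, 14, 21, 28; the last is February 28.
1 September 2028 is a Friday, so Sundays fall on 3, 10, 17, 24; the last is September 24.
February 29, 2028 falls between 28 February and 24 September, so daylight saving is in effect and Raside Prefecture is at UTC+05:00.
18:00 Raside Prefecture − 5h = 13:00 UTC.
1 February 2028 is a Tuesday, so the first Sunday is February 6 and the fourth is February 27.
1 September 2028 is a Friday, so the first Monday is September 4 and the fourth is September 25.
At the standard offset (UTC−04:00), 13:00 UTC − 4h = 09:00 Umium standard time.
The standard-time date in Umium, February 29, 2028, falls between 27 February and 25 September, so daylight saving is in effect and Umium is at UTC−03:00.
13:00 UTC − 3h = 10:00 Umium.

10:00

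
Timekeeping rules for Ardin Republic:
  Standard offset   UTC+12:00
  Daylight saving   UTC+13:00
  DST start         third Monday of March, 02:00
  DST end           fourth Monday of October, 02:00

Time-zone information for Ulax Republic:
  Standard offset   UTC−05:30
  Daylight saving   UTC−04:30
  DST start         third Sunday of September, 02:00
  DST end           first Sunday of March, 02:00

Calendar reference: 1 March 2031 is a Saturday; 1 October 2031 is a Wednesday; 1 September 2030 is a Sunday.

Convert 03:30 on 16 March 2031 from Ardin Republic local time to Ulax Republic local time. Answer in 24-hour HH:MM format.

10:00

1 March 2031 is a Saturday, so the first Monday is March 3 and the third is March 17.
1 October 2031 is a Wednesday, so the first Monday is October 6 and the fourth is October 27.
16 March 2031 is outside the daylight-saving period (17 March – 27 October), so Ardin Republic is on standard time, UTC+12:00.
03:30 Ardin Republic − 12h = 15:30 UTC (rolling into the previous day, 15 March 2031).
1 September 2030 is a Sunday, so the first Sunday is September 1 and the third is September 15.
1 March 2031 is a Saturday, so the first Sunday is March 2.
At the standard offset (UTC−05:30), 15:30 UTC − 5h30m = 10:00 Ulax Republic standard time.
The standard-time date in Ulax Republic, 15 March 2031, does not fall between 15 September 2030 and 2 March 2031, so daylight saving is not in effect and Ulax Republic is at UTC−05:30.
15:30 UTC − 5h30m = 10:00 Ulax Republic.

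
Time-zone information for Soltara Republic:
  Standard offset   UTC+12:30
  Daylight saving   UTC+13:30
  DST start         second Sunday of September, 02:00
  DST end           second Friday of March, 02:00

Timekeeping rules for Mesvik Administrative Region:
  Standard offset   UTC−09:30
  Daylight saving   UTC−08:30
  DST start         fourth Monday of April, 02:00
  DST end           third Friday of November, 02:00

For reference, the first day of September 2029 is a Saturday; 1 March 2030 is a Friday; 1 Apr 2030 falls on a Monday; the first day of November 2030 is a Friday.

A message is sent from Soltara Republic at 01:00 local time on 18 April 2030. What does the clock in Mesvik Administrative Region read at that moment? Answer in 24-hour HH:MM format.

1 September 2029 is a Saturday, so the first Sunday is September 2 and the second is September 9.
1 March 2030 is a Friday, so the first Friday is March 1 and the second is March 8.
Daylight saving runs 9 September 2029 – 8 March 2030; 18 April 2030 is outside that window, so Soltara Republic is on standard time at UTC+12:30.
01:00 Soltara Republic − 12h30m = 12:30 UTC (rolling into the previous day, 17 April 2030).
1 April 2030 is a Monday, so the first Monday is April 1 and the fourth is April 22.
1 November 2030 is a Friday, so the first Friday is November 1 and the third is November 15.
At the standard offset (UTC−09:30), 12:30 UTC − 9h30m = 03:00 Mesvik Administrative Region standard time.
The standard-time date in Mesvik Administrative Region, 17 April 2030, is outside the daylight-saving period (22 April – 15 November), so Mesvik Administrative Region is on standard time, UTC−09:30.
12:30 UTC − 9h30m = 03:00 Mesvik Administrative Region.

03:00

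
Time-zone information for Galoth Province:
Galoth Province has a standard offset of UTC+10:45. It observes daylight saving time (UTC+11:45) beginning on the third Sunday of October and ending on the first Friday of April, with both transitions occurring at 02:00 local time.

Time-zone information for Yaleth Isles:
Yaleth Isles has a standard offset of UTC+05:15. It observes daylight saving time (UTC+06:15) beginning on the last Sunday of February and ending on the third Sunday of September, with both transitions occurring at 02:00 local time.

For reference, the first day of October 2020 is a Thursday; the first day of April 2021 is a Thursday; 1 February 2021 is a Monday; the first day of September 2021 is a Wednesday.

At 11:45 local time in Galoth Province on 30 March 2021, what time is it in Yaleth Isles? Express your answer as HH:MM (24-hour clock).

1 October 2020 is a Thursday, so the first Sunday is October 4 and the third is October 18.
1 April 2021 is a Thursday, so the first Friday is April 2.
30 March 2021 lies within the daylight-saving period (18 October 2020 – 2 April 2021), so Galoth Province is on daylight time, UTC+11:45.
11:45 Galoth Province − 11h45m = 00:00 UTC.
1 February 2021 is a Monday, so Sundays fall on 7, 14, 21, 28; the last is February 28.
1 September 2021 is a Wednesday, so the first Sunday is September 5 and the third is September 19.
At the standard offset (UTC+05:15), 00:00 UTC + 5h15m = 05:15 Yaleth Isles standard time.
The standard-time date in Yaleth Isles, 30 March 2021, lies within the daylight-saving period (28 February – 19 September), so Yaleth Isles is on daylight time, UTC+06:15.
00:00 UTC + 6h15m = 06:15 Yaleth Isles.

06:15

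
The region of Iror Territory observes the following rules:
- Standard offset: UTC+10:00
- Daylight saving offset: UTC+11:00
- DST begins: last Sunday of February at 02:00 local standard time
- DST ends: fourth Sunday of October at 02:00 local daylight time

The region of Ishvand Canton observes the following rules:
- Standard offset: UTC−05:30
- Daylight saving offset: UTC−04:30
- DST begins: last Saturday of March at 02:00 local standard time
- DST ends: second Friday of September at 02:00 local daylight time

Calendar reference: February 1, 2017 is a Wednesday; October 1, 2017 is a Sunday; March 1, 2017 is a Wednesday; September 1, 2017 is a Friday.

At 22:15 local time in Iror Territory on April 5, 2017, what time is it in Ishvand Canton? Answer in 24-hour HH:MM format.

1 February 2017 is a Wednesday, so Sundays fall on 5, 12, 19, 26; the last is February 26.
1 October 2017 is a Sunday, so the first Sunday is October 1 and the fourth is October 22.
April 5, 2017 lies within the daylight-saving period (26 February – 22 October), so Iror Territory is on daylight time, UTC+11:00.
22:15 Iror Territory − 11h = 11:15 UTC.
1 March 2017 is a Wednesday, so Saturdays fall on 4, 11, 18, 25; the last is March 25.
1 September 2017 is a Friday, so the first Friday is September 1 and the second is September 8.
At the standard offset (UTC−05:30), 11:15 UTC − 5h30m = 05:45 Ishvand Canton standard time.
The standard-time date in Ishvand Canton, April 5, 2017, falls between 25 March and 8 September, so daylight saving is in effect and Ishvand Canton is at UTC−04:30.
11:15 UTC − 4h30m = 06:45 Ishvand Canton.

06:45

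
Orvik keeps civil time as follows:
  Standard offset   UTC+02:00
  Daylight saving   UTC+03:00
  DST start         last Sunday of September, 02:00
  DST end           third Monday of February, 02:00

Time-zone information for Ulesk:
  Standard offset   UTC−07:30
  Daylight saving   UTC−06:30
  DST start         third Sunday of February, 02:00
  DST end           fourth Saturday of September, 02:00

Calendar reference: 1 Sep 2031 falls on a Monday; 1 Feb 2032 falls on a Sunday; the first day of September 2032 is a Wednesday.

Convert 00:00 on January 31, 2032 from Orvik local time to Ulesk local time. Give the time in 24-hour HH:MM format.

1 September 2031 is a Monday, so Sundays fall on 7, 14, 21, 28; the last is September 28.
1 February 2032 is a Sunday, so the first Monday is February 2 and the third is February 16.
Daylight saving runs 28 September 2031 – 16 February 2032; January 31, 2032 is inside that window, so Orvik is at UTC+03:00.
00:00 Orvik − 3h = 21:00 UTC (rolling into the previous day, 30 January 2032).
1 February 2032 is a Sunday, so the first Sunday is February 1 and the third is February 15.
1 September 2032 is a Wednesday, so the first Saturday is September 4 and the fourth is September 25.
At the standard offset (UTC−07:30), 21:00 UTC − 7h30m = 13:30 Ulesk standard time.
The standard-time date in Ulesk, January 30, 2032, is outside the daylight-saving period (15 February – 25 September), so Ulesk is on standard time, UTC−07:30.
21:00 UTC − 7h30m = 13:30 Ulesk.

13:30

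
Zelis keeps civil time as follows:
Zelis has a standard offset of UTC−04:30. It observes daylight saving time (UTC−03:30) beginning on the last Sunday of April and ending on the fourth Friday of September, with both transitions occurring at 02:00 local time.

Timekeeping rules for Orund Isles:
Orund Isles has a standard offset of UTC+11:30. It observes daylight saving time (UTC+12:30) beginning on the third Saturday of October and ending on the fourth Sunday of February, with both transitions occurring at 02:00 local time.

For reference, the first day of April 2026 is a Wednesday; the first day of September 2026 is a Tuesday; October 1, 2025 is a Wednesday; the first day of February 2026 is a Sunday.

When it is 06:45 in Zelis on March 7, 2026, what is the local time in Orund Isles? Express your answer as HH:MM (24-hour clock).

22:45

1 April 2026 is a Wednesday, so Sundays fall on 5, 12, 19, 26; the last is April 26.
1 September 2026 is a Tuesday, so the first Friday is September 4 and the fourth is September 25.
March 7, 2026 does not fall between 26 April and 25 September, so daylight saving is not in effect and Zelis is at UTC−04:30.
06:45 Zelis + 4h30m = 11:15 UTC.
1 October 2025 is a Wednesday, so the first Saturday is October 4 and the third is October 18.
1 February 2026 is a Sunday, so the first Sunday is February 1 and the fourth is February 22.
At the standard offset (UTC+11:30), 11:15 UTC + 11h30m = 22:45 Orund Isles standard time.
Daylight saving runs 18 October 2025 – 22 February 2026; the standard-time date in Orund Isles, March 7, 2026, is outside that window, so Orund Isles is on standard time at UTC+11:30.
11:15 UTC + 11h30m = 22:45 Orund Isles.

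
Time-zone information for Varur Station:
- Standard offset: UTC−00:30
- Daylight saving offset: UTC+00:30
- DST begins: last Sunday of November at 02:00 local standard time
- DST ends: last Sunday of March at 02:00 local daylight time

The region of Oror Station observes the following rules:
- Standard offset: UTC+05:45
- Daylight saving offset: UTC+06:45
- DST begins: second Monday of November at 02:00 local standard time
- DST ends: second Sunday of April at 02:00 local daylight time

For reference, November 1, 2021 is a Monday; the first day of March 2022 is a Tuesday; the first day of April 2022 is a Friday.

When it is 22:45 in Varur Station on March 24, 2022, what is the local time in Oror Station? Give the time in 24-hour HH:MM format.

1 November 2021 is a Monday, so Sundays fall on 7, 14, 21, 28; the last is November 28.
1 March 2022 is a Tuesday, so Sundays fall on 6, 13, 20, 27; the last is March 27.
March 24, 2022 falls between 28 November 2021 and 27 March 2022, so daylight saving is in effect and Varur Station is at UTC+00:30.
22:45 Varur Station − 0h30m = 22:15 UTC.
1 November 2021 is a Monday, so the first Monday is November 1 and the second is November 8.
1 April 2022 is a Friday, so the first Sunday is April 3 and the second is April 10.
At the standard offset (UTC+05:45), 22:15 UTC + 5h45m = 04:00 Oror Station standard time (rolling into the next day, 25 March 2022).
The standard-time date in Oror Station, March 25, 2022, falls between 8 November 2021 and 10 April 2022, so daylight saving is in effect and Oror Station is at UTC+06:45.
22:15 UTC + 6h45m = 05:00 Oror Station (rolling into the next day, 25 March 2022).

05:00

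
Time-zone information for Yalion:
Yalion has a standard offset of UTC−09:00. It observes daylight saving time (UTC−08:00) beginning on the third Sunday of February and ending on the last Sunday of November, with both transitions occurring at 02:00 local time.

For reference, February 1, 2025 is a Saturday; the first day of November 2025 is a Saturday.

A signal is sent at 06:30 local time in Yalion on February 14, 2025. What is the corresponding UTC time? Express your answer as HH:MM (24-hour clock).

1 February 2025 is a Saturday, so the first Sunday is February 2 and the third is February 16.
1 November 2025 is a Saturday, so Sundays fall on 2, 9, 16, 23, 30; the last is November 30.
February 14, 2025 does not fall between 16 February and 30 November, so daylight saving is not in effect and Yalion is at UTC−09:00.
06:30 local + 9h = 15:30 UTC.

15:30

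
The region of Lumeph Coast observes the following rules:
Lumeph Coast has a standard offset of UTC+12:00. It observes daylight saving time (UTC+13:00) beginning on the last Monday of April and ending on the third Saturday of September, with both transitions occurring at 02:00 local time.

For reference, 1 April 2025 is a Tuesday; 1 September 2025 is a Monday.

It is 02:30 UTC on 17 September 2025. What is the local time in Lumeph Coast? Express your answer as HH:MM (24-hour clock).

1 April 2025 is a Tuesday, so Mondays fall on 7, 14, 21, 28; the last is April 28.
1 September 2025 is a Monday, so the first Saturday is September 6 and the third is September 20.
At the standard offset (UTC+12:00), 02:30 UTC + 12h = 14:30 Lumeph Coast standard time.
The standard-time date in Lumeph Coast, 17 September 2025, falls between 28 April and 20 September, so daylight saving is in effect and Lumeph Coast is at UTC+13:00.
02:30 UTC + 13h = 15:30 local.

15:30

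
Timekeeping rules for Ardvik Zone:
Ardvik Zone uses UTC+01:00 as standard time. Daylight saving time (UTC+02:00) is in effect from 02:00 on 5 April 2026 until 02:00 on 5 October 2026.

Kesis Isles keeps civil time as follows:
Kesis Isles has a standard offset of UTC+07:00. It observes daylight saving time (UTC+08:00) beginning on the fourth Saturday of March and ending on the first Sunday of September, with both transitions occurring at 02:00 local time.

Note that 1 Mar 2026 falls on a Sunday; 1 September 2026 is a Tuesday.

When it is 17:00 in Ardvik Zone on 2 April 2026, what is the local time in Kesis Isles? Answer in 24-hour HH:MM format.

2 April 2026 is outside the daylight-saving period (5 April – 5 October), so Ardvik Zone is on standard time, UTC+01:00.
17:00 Ardvik Zone − 1h = 16:00 UTC.
1 March 2026 is a Sunday, so the first Saturday is March 7 and the fourth is March 28.
1 September 2026 is a Tuesday, so the first Sunday is September 6.
At the standard offset (UTC+07:00), 16:00 UTC + 7h = 23:00 Kesis Isles standard time.
The standard-time date in Kesis Isles, 2 April 2026, lies within the daylight-saving period (28 March – 6 September), so Kesis Isles is on daylight time, UTC+08:00.
16:00 UTC + 8h = 00:00 Kesis Isles (rolling into the next day, 3 April 2026).

00:00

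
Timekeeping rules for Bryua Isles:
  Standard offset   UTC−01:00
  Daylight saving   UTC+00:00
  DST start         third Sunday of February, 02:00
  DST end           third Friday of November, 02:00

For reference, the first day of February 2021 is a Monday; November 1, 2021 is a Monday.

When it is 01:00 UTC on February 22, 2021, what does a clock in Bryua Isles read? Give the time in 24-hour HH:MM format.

1 February 2021 is a Monday, so the first Sunday is February 7 and the third is February 21.
1 November 2021 is a Monday, so the first Friday is November 5 and the third is November 19.
At the standard offset (UTC−01:00), 01:00 UTC − 1h = 00:00 Bryua Isles standard time.
Daylight saving runs 21 February – 19 November; the standard-time date in Bryua Isles, February 22, 2021, is inside that window, so Bryua Isles is at UTC+00:00.
01:00 UTC + 0h = 01:00 local.

01:00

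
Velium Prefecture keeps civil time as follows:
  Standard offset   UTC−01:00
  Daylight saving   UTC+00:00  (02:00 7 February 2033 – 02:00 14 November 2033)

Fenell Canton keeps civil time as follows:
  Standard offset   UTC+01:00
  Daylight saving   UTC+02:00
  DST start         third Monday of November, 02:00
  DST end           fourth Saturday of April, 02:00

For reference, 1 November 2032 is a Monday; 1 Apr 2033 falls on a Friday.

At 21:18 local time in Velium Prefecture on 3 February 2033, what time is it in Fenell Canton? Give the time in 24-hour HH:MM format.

3 February 2033 does not fall between 7 February and 14 November, so daylight saving is not in effect and Velium Prefecture is at UTC−01:00.
21:18 Velium Prefecture + 1h = 22:18 UTC.
1 November 2032 is a Monday, so the first Monday is November 1 and the third is November 15.
1 April 2033 is a Friday, so the first Saturday is April 2 and the fourth is April 23.
At the standard offset (UTC+01:00), 22:18 UTC + 1h = 23:18 Fenell Canton standard time.
The standard-time date in Fenell Canton, 3 February 2033, falls between 15 November 2032 and 23 April 2033, so daylight saving is in effect and Fenell Canton is at UTC+02:00.
22:18 UTC + 2h = 00:18 Fenell Canton (rolling into the next day, 4 February 2033).

00:18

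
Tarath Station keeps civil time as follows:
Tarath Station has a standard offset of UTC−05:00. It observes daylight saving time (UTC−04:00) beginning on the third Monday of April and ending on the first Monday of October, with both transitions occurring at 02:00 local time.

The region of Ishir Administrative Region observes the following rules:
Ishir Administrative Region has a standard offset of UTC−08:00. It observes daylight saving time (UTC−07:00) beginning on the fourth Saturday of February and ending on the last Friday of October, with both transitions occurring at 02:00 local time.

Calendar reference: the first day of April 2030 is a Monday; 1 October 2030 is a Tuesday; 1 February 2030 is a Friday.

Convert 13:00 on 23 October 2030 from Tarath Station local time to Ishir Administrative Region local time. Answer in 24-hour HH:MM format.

1 April 2030 is a Monday, so the first Monday is April 1 and the third is April 15.
1 October 2030 is a Tuesday, so the first Monday is October 7.
Daylight saving runs 15 April – 7 October; 23 October 2030 is outside that window, so Tarath Station is on standard time at UTC−05:00.
13:00 Tarath Station + 5h = 18:00 UTC.
1 February 2030 is a Friday, so the first Saturday is February 2 and the fourth is February 23.
1 October 2030 is a Tuesday, so Fridays fall on 4, 11, 18, 25; the last is October 25.
At the standard offset (UTC−08:00), 18:00 UTC − 8h = 10:00 Ishir Administrative Region standard time.
Daylight saving runs 23 February – 25 October; the standard-time date in Ishir Administrative Region, 23 October 2030, is inside that window, so Ishir Administrative Region is at UTC−07:00.
18:00 UTC − 7h = 11:00 Ishir Administrative Region.

11:00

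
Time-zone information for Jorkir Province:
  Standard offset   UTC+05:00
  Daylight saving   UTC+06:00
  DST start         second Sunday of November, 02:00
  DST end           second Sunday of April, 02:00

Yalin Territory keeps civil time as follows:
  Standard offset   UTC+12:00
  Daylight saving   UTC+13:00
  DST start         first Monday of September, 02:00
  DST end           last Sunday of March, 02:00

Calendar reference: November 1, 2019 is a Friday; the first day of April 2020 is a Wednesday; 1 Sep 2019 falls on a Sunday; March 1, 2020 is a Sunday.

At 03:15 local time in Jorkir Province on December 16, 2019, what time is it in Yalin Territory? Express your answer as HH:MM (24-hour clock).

1 November 2019 is a Friday, so the first Sunday is November 3 and the second is November 10.
1 April 2020 is a Wednesday, so the first Sunday is April 5 and the second is April 12.
December 16, 2019 lies within the daylight-saving period (10 November 2019 – 12 April 2020), so Jorkir Province is on daylight time, UTC+06:00.
03:15 Jorkir Province − 6h = 21:15 UTC (rolling into the previous day, 15 December 2019).
1 September 2019 is a Sunday, so the first Monday is September 2.
1 March 2020 is a Sunday, so Sundays fall on 1, 8, 15, 22, 29; the last is March 29.
At the standard offset (UTC+12:00), 21:15 UTC + 12h = 09:15 Yalin Territory standard time (rolling into the next day, 16 December 2019).
The standard-time date in Yalin Territory, December 16, 2019, lies within the daylight-saving period (2 September 2019 – 29 March 2020), so Yalin Territory is on daylight time, UTC+13:00.
21:15 UTC + 13h = 10:15 Yalin Territory (rolling into the next day, 16 December 2019).

10:15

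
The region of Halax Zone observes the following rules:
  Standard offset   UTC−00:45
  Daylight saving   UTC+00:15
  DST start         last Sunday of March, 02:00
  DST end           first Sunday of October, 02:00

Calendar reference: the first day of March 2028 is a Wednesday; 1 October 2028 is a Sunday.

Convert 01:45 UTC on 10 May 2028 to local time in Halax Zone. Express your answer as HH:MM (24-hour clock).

1 March 2028 is a Wednesday, so Sundays fall on 5, 12, 19, 26; the last is March 26.
1 October 2028 is a Sunday, so the first Sunday is October 1.
At the standard offset (UTC−00:45), 01:45 UTC − 0h45m = 01:00 Halax Zone standard time.
Daylight saving runs 26 March – 1 October; the standard-time date in Halax Zone, 10 May 2028, is inside that window, so Halax Zone is at UTC+00:15.
01:45 UTC + 0h15m = 02:00 local.

02:00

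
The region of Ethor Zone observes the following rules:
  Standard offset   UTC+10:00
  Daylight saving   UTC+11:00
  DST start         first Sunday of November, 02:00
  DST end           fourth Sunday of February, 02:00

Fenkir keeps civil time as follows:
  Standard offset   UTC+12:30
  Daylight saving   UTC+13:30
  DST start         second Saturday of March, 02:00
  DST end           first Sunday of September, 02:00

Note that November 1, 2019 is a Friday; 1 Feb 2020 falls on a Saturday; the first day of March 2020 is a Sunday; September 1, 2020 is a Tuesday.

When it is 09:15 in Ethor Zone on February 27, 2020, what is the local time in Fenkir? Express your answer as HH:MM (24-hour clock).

1 November 2019 is a Friday, so the first Sunday is November 3.
1 February 2020 is a Saturday, so the first Sunday is February 2 and the fourth is February 23.
February 27, 2020 is outside the daylight-saving period (3 November 2019 – 23 February 2020), so Ethor Zone is on standard time, UTC+10:00.
09:15 Ethor Zone − 10h = 23:15 UTC (rolling into the previous day, 26 February 2020).
1 March 2020 is a Sunday, so the first Saturday is March 7 and the second is March 14.
1 September 2020 is a Tuesday, so the first Sunday is September 6.
At the standard offset (UTC+12:30), 23:15 UTC + 12h30m = 11:45 Fenkir standard time (rolling into the next day, 27 February 2020).
The standard-time date in Fenkir, February 27, 2020, does not fall between 14 March and 6 September, so daylight saving is not in effect and Fenkir is at UTC+12:30.
23:15 UTC + 12h30m = 11:45 Fenkir (rolling into the next day, 27 February 2020).

11:45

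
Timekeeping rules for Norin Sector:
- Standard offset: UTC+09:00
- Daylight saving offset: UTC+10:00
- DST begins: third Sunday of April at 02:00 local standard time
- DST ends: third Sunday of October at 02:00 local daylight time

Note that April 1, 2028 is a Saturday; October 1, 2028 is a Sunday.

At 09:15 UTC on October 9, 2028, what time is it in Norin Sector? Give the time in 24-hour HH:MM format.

1 April 2028 is a Saturday, so the first Sunday is April 2 and the third is April 16.
1 October 2028 is a Sunday, so the first Sunday is October 1 and the third is October 15.
At the standard offset (UTC+09:00), 09:15 UTC + 9h = 18:15 Norin Sector standard time.
The standard-time date in Norin Sector, October 9, 2028, falls between 16 April and 15 October, so daylight saving is in effect and Norin Sector is at UTC+10:00.
09:15 UTC + 10h = 19:15 local.

19:15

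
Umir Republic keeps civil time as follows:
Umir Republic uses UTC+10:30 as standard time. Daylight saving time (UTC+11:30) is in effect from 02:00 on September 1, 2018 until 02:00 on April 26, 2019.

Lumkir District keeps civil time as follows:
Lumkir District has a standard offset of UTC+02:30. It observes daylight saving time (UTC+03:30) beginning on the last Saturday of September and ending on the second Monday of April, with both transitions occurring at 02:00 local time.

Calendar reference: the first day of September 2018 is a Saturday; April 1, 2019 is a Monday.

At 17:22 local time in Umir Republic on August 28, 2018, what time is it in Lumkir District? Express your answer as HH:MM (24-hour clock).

Daylight saving runs 1 September 2018 – 26 April 2019; August 28, 2018 is outside that window, so Umir Republic is on standard time at UTC+10:30.
17:22 Umir Republic − 10h30m = 06:52 UTC.
1 September 2018 is a Saturday, so Saturdays fall on 1, 8, 15, 22, 29; the last is September 29.
1 April 2019 is a Monday, so the first Monday is April 1 and the second is April 8.
At the standard offset (UTC+02:30), 06:52 UTC + 2h30m = 09:22 Lumkir District standard time.
Daylight saving runs 29 September 2018 – 8 April 2019; the standard-time date in Lumkir District, August 28, 2018, is outside that window, so Lumkir District is on standard time at UTC+02:30.
06:52 UTC + 2h30m = 09:22 Lumkir District.

09:22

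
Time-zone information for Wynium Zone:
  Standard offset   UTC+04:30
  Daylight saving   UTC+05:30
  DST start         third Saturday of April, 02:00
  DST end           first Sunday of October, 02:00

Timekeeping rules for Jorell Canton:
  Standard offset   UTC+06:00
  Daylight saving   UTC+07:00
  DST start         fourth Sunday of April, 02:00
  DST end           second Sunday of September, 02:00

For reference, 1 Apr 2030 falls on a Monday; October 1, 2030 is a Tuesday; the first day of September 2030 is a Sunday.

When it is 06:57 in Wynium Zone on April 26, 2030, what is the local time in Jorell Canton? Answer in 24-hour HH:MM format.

07:27

1 April 2030 is a Monday, so the first Saturday is April 6 and the third is April 20.
1 October 2030 is a Tuesday, so the first Sunday is October 6.
April 26, 2030 falls between 20 April and 6 October, so daylight saving is in effect and Wynium Zone is at UTC+05:30.
06:57 Wynium Zone − 5h30m = 01:27 UTC.
1 April 2030 is a Monday, so the first Sunday is April 7 and the fourth is April 28.
1 September 2030 is a Sunday, so the first Sunday is September 1 and the second is September 8.
At the standard offset (UTC+06:00), 01:27 UTC + 6h = 07:27 Jorell Canton standard time.
The standard-time date in Jorell Canton, April 26, 2030, is outside the daylight-saving period (28 April – 8 September), so Jorell Canton is on standard time, UTC+06:00.
01:27 UTC + 6h = 07:27 Jorell Canton.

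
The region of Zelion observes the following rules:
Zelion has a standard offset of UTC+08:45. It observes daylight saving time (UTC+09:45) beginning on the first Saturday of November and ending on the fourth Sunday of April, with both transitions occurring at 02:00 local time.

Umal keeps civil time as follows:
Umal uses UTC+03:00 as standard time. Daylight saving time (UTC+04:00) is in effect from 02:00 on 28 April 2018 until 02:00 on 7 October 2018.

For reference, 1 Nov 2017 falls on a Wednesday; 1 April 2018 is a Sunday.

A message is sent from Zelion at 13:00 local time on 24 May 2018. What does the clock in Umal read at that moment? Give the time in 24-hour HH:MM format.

08:15

1 November 2017 is a Wednesday, so the first Saturday is November 4.
1 April 2018 is a Sunday, so the first Sunday is April 1 and the fourth is April 22.
Daylight saving runs 4 November 2017 – 22 April 2018; 24 May 2018 is outside that window, so Zelion is on standard time at UTC+08:45.
13:00 Zelion − 8h45m = 04:15 UTC.
At the standard offset (UTC+03:00), 04:15 UTC + 3h = 07:15 Umal standard time.
The standard-time date in Umal, 24 May 2018, lies within the daylight-saving period (28 April – 7 October), so Umal is on daylight time, UTC+04:00.
04:15 UTC + 4h = 08:15 Umal.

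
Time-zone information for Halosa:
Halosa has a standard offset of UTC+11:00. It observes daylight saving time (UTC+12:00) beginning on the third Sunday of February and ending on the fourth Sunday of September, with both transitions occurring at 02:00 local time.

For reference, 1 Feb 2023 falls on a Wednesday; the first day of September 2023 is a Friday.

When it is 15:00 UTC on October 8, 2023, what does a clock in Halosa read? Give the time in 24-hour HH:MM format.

1 February 2023 is a Wednesday, so the first Sunday is February 5 and the third is February 19.
1 September 2023 is a Friday, so the first Sunday is September 3 and the fourth is September 24.
At the standard offset (UTC+11:00), 15:00 UTC + 11h = 02:00 Halosa standard time (rolling into the next day, 9 October 2023).
Daylight saving runs 19 February – 24 September; the standard-time date in Halosa, October 9, 2023, is outside that window, so Halosa is on standard time at UTC+11:00.
15:00 UTC + 11h = 02:00 local (rolling into the next day, 9 October 2023).

02:00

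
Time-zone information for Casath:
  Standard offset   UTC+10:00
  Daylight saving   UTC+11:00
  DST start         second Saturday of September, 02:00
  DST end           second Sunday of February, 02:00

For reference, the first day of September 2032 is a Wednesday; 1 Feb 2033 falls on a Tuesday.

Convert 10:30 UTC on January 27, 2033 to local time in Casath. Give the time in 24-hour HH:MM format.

21:30

1 September 2032 is a Wednesday, so the first Saturday is September 4 and the second is September 11.
1 February 2033 is a Tuesday, so the first Sunday is February 6 and the second is February 13.
At the standard offset (UTC+10:00), 10:30 UTC + 10h = 20:30 Casath standard time.
The standard-time date in Casath, January 27, 2033, falls between 11 September 2032 and 13 February 2033, so daylight saving is in effect and Casath is at UTC+11:00.
10:30 UTC + 11h = 21:30 local.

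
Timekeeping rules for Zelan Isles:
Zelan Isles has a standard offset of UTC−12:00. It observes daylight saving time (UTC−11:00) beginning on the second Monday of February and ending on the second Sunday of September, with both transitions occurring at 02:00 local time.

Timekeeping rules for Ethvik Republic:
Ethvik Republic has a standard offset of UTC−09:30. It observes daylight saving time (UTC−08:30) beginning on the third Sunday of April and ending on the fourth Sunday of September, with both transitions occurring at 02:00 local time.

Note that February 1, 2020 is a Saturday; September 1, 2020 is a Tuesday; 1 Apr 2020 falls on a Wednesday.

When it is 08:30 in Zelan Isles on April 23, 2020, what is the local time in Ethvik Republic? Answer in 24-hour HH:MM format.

1 February 2020 is a Saturday, so the first Monday is February 3 and the second is February 10.
1 September 2020 is a Tuesday, so the first Sunday is September 6 and the second is September 13.
April 23, 2020 falls between 10 February and 13 September, so daylight saving is in effect and Zelan Isles is at UTC−11:00.
08:30 Zelan Isles + 11h = 19:30 UTC.
1 April 2020 is a Wednesday, so the first Sunday is April 5 and the third is April 19.
1 September 2020 is a Tuesday, so the first Sunday is September 6 and the fourth is September 27.
At the standard offset (UTC−09:30), 19:30 UTC − 9h30m = 10:00 Ethvik Republic standard time.
The standard-time date in Ethvik Republic, April 23, 2020, falls between 19 April and 27 September, so daylight saving is in effect and Ethvik Republic is at UTC−08:30.
19:30 UTC − 8h30m = 11:00 Ethvik Republic.

11:00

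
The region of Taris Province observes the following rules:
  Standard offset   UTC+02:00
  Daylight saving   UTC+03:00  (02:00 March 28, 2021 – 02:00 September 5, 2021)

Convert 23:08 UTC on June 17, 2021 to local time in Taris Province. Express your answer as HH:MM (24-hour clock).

02:08

At the standard offset (UTC+02:00), 23:08 UTC + 2h = 01:08 Taris Province standard time (rolling into the next day, 18 June 2021).
Daylight saving runs 28 March – 5 September; the standard-time date in Taris Province, June 18, 2021, is inside that window, so Taris Province is at UTC+03:00.
23:08 UTC + 3h = 02:08 local (rolling into the next day, 18 June 2021).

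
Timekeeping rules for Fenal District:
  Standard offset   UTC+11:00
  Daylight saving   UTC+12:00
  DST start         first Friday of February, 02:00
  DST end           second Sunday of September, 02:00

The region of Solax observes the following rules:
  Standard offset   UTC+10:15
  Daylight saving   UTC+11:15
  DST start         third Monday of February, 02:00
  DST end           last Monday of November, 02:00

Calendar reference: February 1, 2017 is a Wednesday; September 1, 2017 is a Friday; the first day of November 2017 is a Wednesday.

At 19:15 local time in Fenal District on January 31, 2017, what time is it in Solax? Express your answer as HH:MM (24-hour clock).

1 February 2017 is a Wednesday, so the first Friday is February 3.
1 September 2017 is a Friday, so the first Sunday is September 3 and the second is September 10.
January 31, 2017 is outside the daylight-saving period (3 February – 10 September), so Fenal District is on standard time, UTC+11:00.
19:15 Fenal District − 11h = 08:15 UTC.
1 February 2017 is a Wednesday, so the first Monday is February 6 and the third is February 20.
1 November 2017 is a Wednesday, so Mondays fall on 6, 13, 20, 27; the last is November 27.
At the standard offset (UTC+10:15), 08:15 UTC + 10h15m = 18:30 Solax standard time.
Daylight saving runs 20 February – 27 November; the standard-time date in Solax, January 31, 2017, is outside that window, so Solax is on standard time at UTC+10:15.
08:15 UTC + 10h15m = 18:30 Solax.

18:30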